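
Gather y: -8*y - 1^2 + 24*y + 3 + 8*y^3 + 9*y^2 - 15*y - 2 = 8*y^3 + 9*y^2 + y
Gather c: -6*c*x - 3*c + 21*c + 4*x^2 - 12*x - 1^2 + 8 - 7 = c*(18 - 6*x) + 4*x^2 - 12*x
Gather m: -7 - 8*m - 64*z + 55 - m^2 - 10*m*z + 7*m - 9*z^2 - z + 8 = -m^2 + m*(-10*z - 1) - 9*z^2 - 65*z + 56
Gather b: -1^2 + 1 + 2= 2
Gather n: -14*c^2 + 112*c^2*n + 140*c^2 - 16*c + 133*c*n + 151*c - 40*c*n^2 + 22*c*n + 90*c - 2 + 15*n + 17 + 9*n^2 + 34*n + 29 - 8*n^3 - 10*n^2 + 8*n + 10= 126*c^2 + 225*c - 8*n^3 + n^2*(-40*c - 1) + n*(112*c^2 + 155*c + 57) + 54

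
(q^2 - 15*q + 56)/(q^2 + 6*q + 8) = (q^2 - 15*q + 56)/(q^2 + 6*q + 8)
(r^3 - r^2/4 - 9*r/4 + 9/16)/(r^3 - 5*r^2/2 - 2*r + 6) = (8*r^2 - 14*r + 3)/(8*(r^2 - 4*r + 4))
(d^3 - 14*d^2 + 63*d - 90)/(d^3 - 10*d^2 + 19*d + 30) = (d - 3)/(d + 1)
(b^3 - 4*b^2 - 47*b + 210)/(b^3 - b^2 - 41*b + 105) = (b - 6)/(b - 3)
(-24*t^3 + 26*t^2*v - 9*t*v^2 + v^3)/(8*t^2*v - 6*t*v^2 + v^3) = (-3*t + v)/v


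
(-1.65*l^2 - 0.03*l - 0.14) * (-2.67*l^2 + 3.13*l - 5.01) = 4.4055*l^4 - 5.0844*l^3 + 8.5464*l^2 - 0.2879*l + 0.7014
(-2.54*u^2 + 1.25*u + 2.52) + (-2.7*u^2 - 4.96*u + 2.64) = -5.24*u^2 - 3.71*u + 5.16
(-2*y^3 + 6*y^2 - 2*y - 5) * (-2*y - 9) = 4*y^4 + 6*y^3 - 50*y^2 + 28*y + 45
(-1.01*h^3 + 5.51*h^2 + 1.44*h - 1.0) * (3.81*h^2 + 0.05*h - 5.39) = -3.8481*h^5 + 20.9426*h^4 + 11.2058*h^3 - 33.4369*h^2 - 7.8116*h + 5.39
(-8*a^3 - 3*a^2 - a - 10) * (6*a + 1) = -48*a^4 - 26*a^3 - 9*a^2 - 61*a - 10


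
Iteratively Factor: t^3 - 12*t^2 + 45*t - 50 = (t - 2)*(t^2 - 10*t + 25) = (t - 5)*(t - 2)*(t - 5)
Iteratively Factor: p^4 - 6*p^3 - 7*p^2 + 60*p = (p)*(p^3 - 6*p^2 - 7*p + 60) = p*(p - 5)*(p^2 - p - 12) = p*(p - 5)*(p - 4)*(p + 3)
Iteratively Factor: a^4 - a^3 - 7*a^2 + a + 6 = (a - 1)*(a^3 - 7*a - 6) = (a - 1)*(a + 2)*(a^2 - 2*a - 3) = (a - 1)*(a + 1)*(a + 2)*(a - 3)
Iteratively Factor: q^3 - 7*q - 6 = (q + 2)*(q^2 - 2*q - 3) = (q + 1)*(q + 2)*(q - 3)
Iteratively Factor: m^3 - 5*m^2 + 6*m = (m - 3)*(m^2 - 2*m) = m*(m - 3)*(m - 2)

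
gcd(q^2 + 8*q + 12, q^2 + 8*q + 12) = q^2 + 8*q + 12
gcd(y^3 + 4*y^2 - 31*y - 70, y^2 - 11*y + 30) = y - 5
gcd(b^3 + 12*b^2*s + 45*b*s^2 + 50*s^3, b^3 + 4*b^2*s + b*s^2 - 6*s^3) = b + 2*s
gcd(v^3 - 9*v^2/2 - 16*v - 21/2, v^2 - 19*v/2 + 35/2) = v - 7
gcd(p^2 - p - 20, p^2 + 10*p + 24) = p + 4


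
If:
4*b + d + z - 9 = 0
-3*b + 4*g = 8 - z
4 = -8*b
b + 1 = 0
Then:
No Solution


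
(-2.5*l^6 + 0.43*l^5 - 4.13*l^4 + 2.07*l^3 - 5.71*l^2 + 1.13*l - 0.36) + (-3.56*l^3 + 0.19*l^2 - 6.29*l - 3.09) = -2.5*l^6 + 0.43*l^5 - 4.13*l^4 - 1.49*l^3 - 5.52*l^2 - 5.16*l - 3.45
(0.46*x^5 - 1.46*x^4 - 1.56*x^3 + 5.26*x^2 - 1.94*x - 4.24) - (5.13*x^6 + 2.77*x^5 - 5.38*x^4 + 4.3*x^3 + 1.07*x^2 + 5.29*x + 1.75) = -5.13*x^6 - 2.31*x^5 + 3.92*x^4 - 5.86*x^3 + 4.19*x^2 - 7.23*x - 5.99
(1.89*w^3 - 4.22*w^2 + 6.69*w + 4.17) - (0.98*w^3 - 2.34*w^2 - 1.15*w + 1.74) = 0.91*w^3 - 1.88*w^2 + 7.84*w + 2.43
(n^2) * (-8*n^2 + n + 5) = -8*n^4 + n^3 + 5*n^2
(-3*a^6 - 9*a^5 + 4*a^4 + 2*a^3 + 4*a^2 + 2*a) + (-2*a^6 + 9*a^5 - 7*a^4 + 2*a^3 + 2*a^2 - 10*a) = -5*a^6 - 3*a^4 + 4*a^3 + 6*a^2 - 8*a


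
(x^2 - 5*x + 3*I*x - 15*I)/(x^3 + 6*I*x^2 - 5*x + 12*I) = (x - 5)/(x^2 + 3*I*x + 4)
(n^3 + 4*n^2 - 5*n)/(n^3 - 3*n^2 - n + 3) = n*(n + 5)/(n^2 - 2*n - 3)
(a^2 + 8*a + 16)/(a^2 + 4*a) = (a + 4)/a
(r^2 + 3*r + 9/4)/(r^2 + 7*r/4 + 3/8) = 2*(2*r + 3)/(4*r + 1)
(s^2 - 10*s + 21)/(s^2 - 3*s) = (s - 7)/s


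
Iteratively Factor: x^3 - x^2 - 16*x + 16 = (x - 4)*(x^2 + 3*x - 4) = (x - 4)*(x + 4)*(x - 1)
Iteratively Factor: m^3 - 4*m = (m + 2)*(m^2 - 2*m) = (m - 2)*(m + 2)*(m)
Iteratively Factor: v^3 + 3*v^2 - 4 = (v + 2)*(v^2 + v - 2) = (v + 2)^2*(v - 1)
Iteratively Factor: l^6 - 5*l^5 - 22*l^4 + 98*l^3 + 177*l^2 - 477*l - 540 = (l - 3)*(l^5 - 2*l^4 - 28*l^3 + 14*l^2 + 219*l + 180) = (l - 4)*(l - 3)*(l^4 + 2*l^3 - 20*l^2 - 66*l - 45) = (l - 4)*(l - 3)*(l + 3)*(l^3 - l^2 - 17*l - 15) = (l - 5)*(l - 4)*(l - 3)*(l + 3)*(l^2 + 4*l + 3) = (l - 5)*(l - 4)*(l - 3)*(l + 1)*(l + 3)*(l + 3)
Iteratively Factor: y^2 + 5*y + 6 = (y + 3)*(y + 2)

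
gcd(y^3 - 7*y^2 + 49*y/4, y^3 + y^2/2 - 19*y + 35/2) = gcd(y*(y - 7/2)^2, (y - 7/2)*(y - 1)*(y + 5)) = y - 7/2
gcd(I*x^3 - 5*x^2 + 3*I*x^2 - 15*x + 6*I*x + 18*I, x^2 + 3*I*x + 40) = 1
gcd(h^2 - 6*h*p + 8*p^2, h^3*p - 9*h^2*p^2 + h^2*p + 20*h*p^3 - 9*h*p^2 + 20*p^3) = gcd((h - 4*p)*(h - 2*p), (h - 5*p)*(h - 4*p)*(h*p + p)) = -h + 4*p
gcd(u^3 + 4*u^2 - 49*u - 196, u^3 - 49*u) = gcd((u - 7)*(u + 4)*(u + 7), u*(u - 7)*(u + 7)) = u^2 - 49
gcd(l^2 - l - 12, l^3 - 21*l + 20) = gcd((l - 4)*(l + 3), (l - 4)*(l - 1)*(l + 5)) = l - 4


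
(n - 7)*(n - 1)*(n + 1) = n^3 - 7*n^2 - n + 7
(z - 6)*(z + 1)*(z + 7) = z^3 + 2*z^2 - 41*z - 42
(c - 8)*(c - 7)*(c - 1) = c^3 - 16*c^2 + 71*c - 56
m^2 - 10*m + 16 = (m - 8)*(m - 2)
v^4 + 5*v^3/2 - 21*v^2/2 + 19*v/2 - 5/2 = (v - 1)^2*(v - 1/2)*(v + 5)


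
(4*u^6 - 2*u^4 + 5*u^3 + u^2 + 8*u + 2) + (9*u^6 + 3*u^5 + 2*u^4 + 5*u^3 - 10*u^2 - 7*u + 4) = 13*u^6 + 3*u^5 + 10*u^3 - 9*u^2 + u + 6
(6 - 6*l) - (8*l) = 6 - 14*l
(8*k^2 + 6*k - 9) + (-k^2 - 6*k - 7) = 7*k^2 - 16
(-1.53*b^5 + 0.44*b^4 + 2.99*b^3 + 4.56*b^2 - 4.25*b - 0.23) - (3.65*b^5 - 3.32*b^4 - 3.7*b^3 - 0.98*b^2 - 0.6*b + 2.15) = -5.18*b^5 + 3.76*b^4 + 6.69*b^3 + 5.54*b^2 - 3.65*b - 2.38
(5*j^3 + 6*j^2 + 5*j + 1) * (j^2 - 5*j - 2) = 5*j^5 - 19*j^4 - 35*j^3 - 36*j^2 - 15*j - 2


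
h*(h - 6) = h^2 - 6*h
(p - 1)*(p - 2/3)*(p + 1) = p^3 - 2*p^2/3 - p + 2/3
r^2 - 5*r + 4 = (r - 4)*(r - 1)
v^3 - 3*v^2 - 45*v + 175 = (v - 5)^2*(v + 7)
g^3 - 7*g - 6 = (g - 3)*(g + 1)*(g + 2)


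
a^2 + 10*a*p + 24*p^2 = (a + 4*p)*(a + 6*p)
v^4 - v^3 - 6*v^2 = v^2*(v - 3)*(v + 2)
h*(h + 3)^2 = h^3 + 6*h^2 + 9*h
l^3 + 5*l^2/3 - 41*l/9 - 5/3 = (l - 5/3)*(l + 1/3)*(l + 3)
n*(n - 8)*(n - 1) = n^3 - 9*n^2 + 8*n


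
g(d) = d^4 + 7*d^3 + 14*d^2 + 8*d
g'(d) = 4*d^3 + 21*d^2 + 28*d + 8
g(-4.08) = 2.09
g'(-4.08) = -28.33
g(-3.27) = -6.88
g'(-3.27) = 1.13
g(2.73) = 324.15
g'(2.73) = 322.34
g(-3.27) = -6.88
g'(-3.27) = 1.13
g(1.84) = 117.19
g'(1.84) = 155.54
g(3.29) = 544.30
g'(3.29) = 469.87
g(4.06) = 1003.42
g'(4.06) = 735.53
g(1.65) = 90.17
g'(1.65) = 129.34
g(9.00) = 12870.00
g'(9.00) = 4877.00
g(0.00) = 0.00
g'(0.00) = 8.00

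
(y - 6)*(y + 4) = y^2 - 2*y - 24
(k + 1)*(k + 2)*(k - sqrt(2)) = k^3 - sqrt(2)*k^2 + 3*k^2 - 3*sqrt(2)*k + 2*k - 2*sqrt(2)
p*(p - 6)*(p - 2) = p^3 - 8*p^2 + 12*p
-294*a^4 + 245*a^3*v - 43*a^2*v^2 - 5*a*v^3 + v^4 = (-7*a + v)*(-3*a + v)*(-2*a + v)*(7*a + v)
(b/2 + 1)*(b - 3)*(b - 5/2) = b^3/2 - 7*b^2/4 - 7*b/4 + 15/2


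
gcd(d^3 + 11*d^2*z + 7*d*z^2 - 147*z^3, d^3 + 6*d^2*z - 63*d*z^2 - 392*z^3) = d^2 + 14*d*z + 49*z^2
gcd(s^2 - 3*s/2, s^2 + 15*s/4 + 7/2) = 1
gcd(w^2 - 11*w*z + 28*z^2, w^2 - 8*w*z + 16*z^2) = -w + 4*z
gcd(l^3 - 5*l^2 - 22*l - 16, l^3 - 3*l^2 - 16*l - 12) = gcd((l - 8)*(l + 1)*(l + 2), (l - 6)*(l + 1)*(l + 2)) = l^2 + 3*l + 2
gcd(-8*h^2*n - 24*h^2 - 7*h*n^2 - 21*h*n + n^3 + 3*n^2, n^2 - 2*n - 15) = n + 3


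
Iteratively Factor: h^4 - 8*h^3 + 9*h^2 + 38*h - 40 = (h - 1)*(h^3 - 7*h^2 + 2*h + 40) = (h - 5)*(h - 1)*(h^2 - 2*h - 8) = (h - 5)*(h - 4)*(h - 1)*(h + 2)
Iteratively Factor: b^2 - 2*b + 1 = (b - 1)*(b - 1)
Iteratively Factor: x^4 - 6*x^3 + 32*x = (x + 2)*(x^3 - 8*x^2 + 16*x) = x*(x + 2)*(x^2 - 8*x + 16) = x*(x - 4)*(x + 2)*(x - 4)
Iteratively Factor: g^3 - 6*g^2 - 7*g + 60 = (g + 3)*(g^2 - 9*g + 20) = (g - 5)*(g + 3)*(g - 4)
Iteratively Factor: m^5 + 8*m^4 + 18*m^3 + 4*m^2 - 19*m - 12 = (m + 4)*(m^4 + 4*m^3 + 2*m^2 - 4*m - 3) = (m + 3)*(m + 4)*(m^3 + m^2 - m - 1) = (m + 1)*(m + 3)*(m + 4)*(m^2 - 1) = (m + 1)^2*(m + 3)*(m + 4)*(m - 1)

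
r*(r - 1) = r^2 - r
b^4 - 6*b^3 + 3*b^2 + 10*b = b*(b - 5)*(b - 2)*(b + 1)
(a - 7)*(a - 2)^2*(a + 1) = a^4 - 10*a^3 + 21*a^2 + 4*a - 28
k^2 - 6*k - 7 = (k - 7)*(k + 1)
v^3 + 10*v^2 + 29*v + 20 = (v + 1)*(v + 4)*(v + 5)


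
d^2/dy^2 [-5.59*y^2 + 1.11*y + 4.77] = -11.1800000000000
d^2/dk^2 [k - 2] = 0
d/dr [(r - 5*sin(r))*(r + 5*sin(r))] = 2*r - 25*sin(2*r)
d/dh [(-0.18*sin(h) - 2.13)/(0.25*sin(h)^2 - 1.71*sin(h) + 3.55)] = (0.045*sin(h)^2 + 1.065*sin(h) - 4.2813)*cos(h)/(0.0625*sin(h)^4 - 0.855*sin(h)^3 + 4.6991*sin(h)^2 - 12.141*sin(h) + 12.6025)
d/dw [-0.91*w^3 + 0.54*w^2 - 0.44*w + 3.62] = -2.73*w^2 + 1.08*w - 0.44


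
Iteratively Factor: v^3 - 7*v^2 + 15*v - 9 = (v - 1)*(v^2 - 6*v + 9) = (v - 3)*(v - 1)*(v - 3)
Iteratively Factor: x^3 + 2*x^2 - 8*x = (x - 2)*(x^2 + 4*x) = (x - 2)*(x + 4)*(x)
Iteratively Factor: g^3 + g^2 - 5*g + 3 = (g - 1)*(g^2 + 2*g - 3) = (g - 1)*(g + 3)*(g - 1)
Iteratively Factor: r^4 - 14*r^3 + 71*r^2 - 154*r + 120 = (r - 3)*(r^3 - 11*r^2 + 38*r - 40) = (r - 3)*(r - 2)*(r^2 - 9*r + 20) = (r - 5)*(r - 3)*(r - 2)*(r - 4)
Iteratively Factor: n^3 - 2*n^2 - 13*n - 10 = (n - 5)*(n^2 + 3*n + 2) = (n - 5)*(n + 2)*(n + 1)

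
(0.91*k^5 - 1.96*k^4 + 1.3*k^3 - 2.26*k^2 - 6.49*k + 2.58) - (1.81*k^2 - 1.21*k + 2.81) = 0.91*k^5 - 1.96*k^4 + 1.3*k^3 - 4.07*k^2 - 5.28*k - 0.23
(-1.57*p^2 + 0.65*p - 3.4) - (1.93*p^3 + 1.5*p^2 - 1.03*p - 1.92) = -1.93*p^3 - 3.07*p^2 + 1.68*p - 1.48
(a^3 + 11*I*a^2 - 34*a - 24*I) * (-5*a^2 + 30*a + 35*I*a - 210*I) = -5*a^5 + 30*a^4 - 20*I*a^4 - 215*a^3 + 120*I*a^3 + 1290*a^2 - 1070*I*a^2 + 840*a + 6420*I*a - 5040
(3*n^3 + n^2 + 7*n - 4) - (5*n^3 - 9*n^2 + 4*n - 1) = -2*n^3 + 10*n^2 + 3*n - 3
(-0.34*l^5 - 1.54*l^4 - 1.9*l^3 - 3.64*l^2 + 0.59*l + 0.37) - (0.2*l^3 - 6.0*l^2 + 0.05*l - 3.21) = -0.34*l^5 - 1.54*l^4 - 2.1*l^3 + 2.36*l^2 + 0.54*l + 3.58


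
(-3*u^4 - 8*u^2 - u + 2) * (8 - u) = 3*u^5 - 24*u^4 + 8*u^3 - 63*u^2 - 10*u + 16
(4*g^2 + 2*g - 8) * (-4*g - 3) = -16*g^3 - 20*g^2 + 26*g + 24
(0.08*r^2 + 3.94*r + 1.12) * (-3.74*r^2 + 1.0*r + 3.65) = -0.2992*r^4 - 14.6556*r^3 + 0.0431999999999992*r^2 + 15.501*r + 4.088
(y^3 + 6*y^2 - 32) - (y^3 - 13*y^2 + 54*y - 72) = 19*y^2 - 54*y + 40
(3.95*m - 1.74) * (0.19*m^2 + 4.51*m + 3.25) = 0.7505*m^3 + 17.4839*m^2 + 4.9901*m - 5.655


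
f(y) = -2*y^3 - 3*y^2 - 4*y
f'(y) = -6*y^2 - 6*y - 4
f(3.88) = -177.51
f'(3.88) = -117.61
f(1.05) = -9.82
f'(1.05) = -16.92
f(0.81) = -6.27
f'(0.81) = -12.80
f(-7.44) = 687.36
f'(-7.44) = -291.48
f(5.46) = -436.82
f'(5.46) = -215.63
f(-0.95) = 2.81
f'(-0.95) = -3.72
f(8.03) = -1261.13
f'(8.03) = -439.07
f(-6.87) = 534.37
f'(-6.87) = -245.96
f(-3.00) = 39.00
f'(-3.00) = -40.00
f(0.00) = 0.00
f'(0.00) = -4.00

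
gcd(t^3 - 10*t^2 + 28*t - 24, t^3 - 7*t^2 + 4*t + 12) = t^2 - 8*t + 12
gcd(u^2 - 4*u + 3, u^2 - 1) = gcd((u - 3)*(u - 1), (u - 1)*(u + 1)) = u - 1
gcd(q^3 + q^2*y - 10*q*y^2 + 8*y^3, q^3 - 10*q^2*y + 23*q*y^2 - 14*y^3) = q^2 - 3*q*y + 2*y^2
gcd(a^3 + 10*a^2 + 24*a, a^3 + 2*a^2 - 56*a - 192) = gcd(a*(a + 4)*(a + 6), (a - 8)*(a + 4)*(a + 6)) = a^2 + 10*a + 24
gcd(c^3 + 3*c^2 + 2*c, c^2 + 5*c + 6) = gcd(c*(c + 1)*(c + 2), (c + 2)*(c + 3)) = c + 2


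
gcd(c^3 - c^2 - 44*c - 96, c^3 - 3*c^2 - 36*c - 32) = c^2 - 4*c - 32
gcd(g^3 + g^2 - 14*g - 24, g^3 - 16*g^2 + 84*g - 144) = g - 4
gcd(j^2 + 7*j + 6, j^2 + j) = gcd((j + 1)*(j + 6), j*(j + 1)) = j + 1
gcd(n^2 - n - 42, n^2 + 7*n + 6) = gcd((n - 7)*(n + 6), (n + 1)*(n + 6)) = n + 6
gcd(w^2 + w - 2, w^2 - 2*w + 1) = w - 1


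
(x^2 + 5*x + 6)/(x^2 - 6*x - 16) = (x + 3)/(x - 8)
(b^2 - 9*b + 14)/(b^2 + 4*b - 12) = (b - 7)/(b + 6)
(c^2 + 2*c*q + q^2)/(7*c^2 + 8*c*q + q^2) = (c + q)/(7*c + q)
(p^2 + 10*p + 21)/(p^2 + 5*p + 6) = (p + 7)/(p + 2)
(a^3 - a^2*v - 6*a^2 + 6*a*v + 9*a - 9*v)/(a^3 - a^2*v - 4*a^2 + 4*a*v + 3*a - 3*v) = (a - 3)/(a - 1)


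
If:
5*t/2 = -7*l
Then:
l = -5*t/14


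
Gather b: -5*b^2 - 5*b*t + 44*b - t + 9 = -5*b^2 + b*(44 - 5*t) - t + 9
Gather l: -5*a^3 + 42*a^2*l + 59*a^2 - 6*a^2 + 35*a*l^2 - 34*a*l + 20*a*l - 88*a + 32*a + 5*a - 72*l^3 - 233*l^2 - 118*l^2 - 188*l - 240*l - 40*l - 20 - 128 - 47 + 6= -5*a^3 + 53*a^2 - 51*a - 72*l^3 + l^2*(35*a - 351) + l*(42*a^2 - 14*a - 468) - 189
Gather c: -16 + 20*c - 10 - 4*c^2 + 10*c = -4*c^2 + 30*c - 26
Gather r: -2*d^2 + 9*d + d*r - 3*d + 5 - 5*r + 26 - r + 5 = -2*d^2 + 6*d + r*(d - 6) + 36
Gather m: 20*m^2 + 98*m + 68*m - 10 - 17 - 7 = 20*m^2 + 166*m - 34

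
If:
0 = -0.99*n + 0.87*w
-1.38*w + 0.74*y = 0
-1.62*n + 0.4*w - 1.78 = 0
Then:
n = -1.53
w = -1.74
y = -3.24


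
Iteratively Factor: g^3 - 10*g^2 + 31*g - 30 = (g - 5)*(g^2 - 5*g + 6) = (g - 5)*(g - 3)*(g - 2)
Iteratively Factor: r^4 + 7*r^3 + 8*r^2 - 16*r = (r + 4)*(r^3 + 3*r^2 - 4*r) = (r - 1)*(r + 4)*(r^2 + 4*r) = (r - 1)*(r + 4)^2*(r)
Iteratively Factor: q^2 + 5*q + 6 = (q + 3)*(q + 2)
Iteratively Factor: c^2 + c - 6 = (c - 2)*(c + 3)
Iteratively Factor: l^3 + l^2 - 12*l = (l - 3)*(l^2 + 4*l) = l*(l - 3)*(l + 4)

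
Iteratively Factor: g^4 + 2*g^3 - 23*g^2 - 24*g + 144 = (g + 4)*(g^3 - 2*g^2 - 15*g + 36) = (g - 3)*(g + 4)*(g^2 + g - 12) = (g - 3)^2*(g + 4)*(g + 4)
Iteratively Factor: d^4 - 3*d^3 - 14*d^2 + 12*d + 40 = (d + 2)*(d^3 - 5*d^2 - 4*d + 20) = (d - 5)*(d + 2)*(d^2 - 4) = (d - 5)*(d + 2)^2*(d - 2)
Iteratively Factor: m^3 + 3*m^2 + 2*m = (m)*(m^2 + 3*m + 2) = m*(m + 1)*(m + 2)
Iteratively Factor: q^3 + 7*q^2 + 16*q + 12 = (q + 2)*(q^2 + 5*q + 6) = (q + 2)^2*(q + 3)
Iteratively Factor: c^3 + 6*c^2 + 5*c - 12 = (c + 4)*(c^2 + 2*c - 3) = (c - 1)*(c + 4)*(c + 3)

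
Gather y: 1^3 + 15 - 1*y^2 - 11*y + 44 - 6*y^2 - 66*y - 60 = -7*y^2 - 77*y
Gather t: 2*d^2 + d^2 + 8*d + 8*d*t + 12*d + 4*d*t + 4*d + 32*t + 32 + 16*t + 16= 3*d^2 + 24*d + t*(12*d + 48) + 48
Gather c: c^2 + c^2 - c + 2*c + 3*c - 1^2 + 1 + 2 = 2*c^2 + 4*c + 2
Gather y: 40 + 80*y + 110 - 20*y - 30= 60*y + 120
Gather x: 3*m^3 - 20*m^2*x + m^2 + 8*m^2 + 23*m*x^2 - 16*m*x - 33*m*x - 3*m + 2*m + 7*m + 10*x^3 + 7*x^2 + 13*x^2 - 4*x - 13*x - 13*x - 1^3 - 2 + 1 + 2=3*m^3 + 9*m^2 + 6*m + 10*x^3 + x^2*(23*m + 20) + x*(-20*m^2 - 49*m - 30)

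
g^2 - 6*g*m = g*(g - 6*m)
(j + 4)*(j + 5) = j^2 + 9*j + 20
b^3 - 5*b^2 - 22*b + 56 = (b - 7)*(b - 2)*(b + 4)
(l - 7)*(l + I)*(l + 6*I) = l^3 - 7*l^2 + 7*I*l^2 - 6*l - 49*I*l + 42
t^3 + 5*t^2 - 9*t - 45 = (t - 3)*(t + 3)*(t + 5)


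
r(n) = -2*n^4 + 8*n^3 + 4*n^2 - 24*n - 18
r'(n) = -8*n^3 + 24*n^2 + 8*n - 24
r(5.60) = -588.93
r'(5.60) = -631.49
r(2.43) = -7.64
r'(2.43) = 22.37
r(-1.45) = -8.02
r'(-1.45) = 39.25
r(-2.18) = -74.72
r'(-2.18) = 155.50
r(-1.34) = -4.35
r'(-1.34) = 27.62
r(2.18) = -13.60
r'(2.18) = 24.62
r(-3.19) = -367.54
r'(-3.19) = 454.40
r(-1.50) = -10.12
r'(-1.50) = 45.00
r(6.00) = -882.00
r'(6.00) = -840.00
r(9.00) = -7200.00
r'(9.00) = -3840.00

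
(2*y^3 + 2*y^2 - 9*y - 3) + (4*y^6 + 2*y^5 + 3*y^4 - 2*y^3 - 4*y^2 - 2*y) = 4*y^6 + 2*y^5 + 3*y^4 - 2*y^2 - 11*y - 3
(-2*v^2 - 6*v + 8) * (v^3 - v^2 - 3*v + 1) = -2*v^5 - 4*v^4 + 20*v^3 + 8*v^2 - 30*v + 8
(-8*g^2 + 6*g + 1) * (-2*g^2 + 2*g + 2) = 16*g^4 - 28*g^3 - 6*g^2 + 14*g + 2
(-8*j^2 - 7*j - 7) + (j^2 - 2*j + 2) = -7*j^2 - 9*j - 5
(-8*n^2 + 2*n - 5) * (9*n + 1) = -72*n^3 + 10*n^2 - 43*n - 5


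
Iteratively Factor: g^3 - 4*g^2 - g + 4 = (g + 1)*(g^2 - 5*g + 4) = (g - 4)*(g + 1)*(g - 1)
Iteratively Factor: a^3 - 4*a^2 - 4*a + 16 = (a - 2)*(a^2 - 2*a - 8) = (a - 4)*(a - 2)*(a + 2)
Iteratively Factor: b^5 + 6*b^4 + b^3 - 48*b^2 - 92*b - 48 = (b + 1)*(b^4 + 5*b^3 - 4*b^2 - 44*b - 48) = (b + 1)*(b + 2)*(b^3 + 3*b^2 - 10*b - 24) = (b - 3)*(b + 1)*(b + 2)*(b^2 + 6*b + 8) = (b - 3)*(b + 1)*(b + 2)*(b + 4)*(b + 2)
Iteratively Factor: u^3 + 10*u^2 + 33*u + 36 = (u + 4)*(u^2 + 6*u + 9) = (u + 3)*(u + 4)*(u + 3)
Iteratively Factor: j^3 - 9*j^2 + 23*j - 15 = (j - 1)*(j^2 - 8*j + 15) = (j - 5)*(j - 1)*(j - 3)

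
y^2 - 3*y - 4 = (y - 4)*(y + 1)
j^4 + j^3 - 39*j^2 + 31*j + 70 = (j - 5)*(j - 2)*(j + 1)*(j + 7)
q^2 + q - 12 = (q - 3)*(q + 4)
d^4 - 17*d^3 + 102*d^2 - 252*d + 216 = (d - 6)^2*(d - 3)*(d - 2)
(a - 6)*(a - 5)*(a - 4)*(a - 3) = a^4 - 18*a^3 + 119*a^2 - 342*a + 360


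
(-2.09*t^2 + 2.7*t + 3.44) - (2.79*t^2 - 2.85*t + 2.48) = -4.88*t^2 + 5.55*t + 0.96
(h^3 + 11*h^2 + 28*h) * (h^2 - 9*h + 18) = h^5 + 2*h^4 - 53*h^3 - 54*h^2 + 504*h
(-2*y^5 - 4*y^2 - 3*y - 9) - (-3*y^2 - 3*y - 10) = -2*y^5 - y^2 + 1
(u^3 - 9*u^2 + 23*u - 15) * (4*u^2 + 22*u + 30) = 4*u^5 - 14*u^4 - 76*u^3 + 176*u^2 + 360*u - 450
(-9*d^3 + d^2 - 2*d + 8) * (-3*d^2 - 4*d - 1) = 27*d^5 + 33*d^4 + 11*d^3 - 17*d^2 - 30*d - 8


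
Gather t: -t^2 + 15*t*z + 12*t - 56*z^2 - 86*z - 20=-t^2 + t*(15*z + 12) - 56*z^2 - 86*z - 20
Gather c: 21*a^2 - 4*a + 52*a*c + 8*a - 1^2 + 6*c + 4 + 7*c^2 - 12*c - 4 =21*a^2 + 4*a + 7*c^2 + c*(52*a - 6) - 1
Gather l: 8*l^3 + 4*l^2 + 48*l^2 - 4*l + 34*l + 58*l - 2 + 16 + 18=8*l^3 + 52*l^2 + 88*l + 32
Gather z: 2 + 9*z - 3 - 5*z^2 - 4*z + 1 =-5*z^2 + 5*z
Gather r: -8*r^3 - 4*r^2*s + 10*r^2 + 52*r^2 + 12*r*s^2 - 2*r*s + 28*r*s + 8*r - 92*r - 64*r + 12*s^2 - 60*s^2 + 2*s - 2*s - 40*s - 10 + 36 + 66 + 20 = -8*r^3 + r^2*(62 - 4*s) + r*(12*s^2 + 26*s - 148) - 48*s^2 - 40*s + 112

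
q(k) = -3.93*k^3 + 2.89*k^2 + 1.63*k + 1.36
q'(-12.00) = -1765.49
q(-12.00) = 7189.00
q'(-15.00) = -2737.82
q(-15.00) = 13890.91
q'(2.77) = -72.82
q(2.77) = -55.48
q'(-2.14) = -64.73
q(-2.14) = 49.62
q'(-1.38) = -28.80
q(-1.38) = 14.94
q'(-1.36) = -28.04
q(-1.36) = 14.37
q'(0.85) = -1.98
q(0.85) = 2.42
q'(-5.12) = -337.03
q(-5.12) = 596.25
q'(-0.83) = -11.29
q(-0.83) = 4.25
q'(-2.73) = -102.02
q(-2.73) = 98.41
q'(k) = -11.79*k^2 + 5.78*k + 1.63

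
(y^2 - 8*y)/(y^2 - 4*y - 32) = y/(y + 4)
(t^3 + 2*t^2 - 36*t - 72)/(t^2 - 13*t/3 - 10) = 3*(t^2 + 8*t + 12)/(3*t + 5)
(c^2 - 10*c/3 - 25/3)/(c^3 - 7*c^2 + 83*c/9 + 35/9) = 3*(3*c + 5)/(9*c^2 - 18*c - 7)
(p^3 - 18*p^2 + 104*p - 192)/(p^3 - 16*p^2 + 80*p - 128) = (p - 6)/(p - 4)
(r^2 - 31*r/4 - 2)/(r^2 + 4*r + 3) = (r^2 - 31*r/4 - 2)/(r^2 + 4*r + 3)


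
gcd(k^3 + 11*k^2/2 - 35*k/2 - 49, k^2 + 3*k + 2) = k + 2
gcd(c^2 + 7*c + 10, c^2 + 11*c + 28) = 1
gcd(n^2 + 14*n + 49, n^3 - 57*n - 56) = n + 7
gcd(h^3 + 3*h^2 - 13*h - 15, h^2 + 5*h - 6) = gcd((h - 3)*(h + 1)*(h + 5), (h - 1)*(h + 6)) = 1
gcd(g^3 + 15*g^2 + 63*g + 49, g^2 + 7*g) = g + 7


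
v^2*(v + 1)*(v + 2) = v^4 + 3*v^3 + 2*v^2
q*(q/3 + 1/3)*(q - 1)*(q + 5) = q^4/3 + 5*q^3/3 - q^2/3 - 5*q/3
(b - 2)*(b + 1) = b^2 - b - 2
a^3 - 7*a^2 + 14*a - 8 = (a - 4)*(a - 2)*(a - 1)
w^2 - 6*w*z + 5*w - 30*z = (w + 5)*(w - 6*z)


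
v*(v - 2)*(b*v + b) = b*v^3 - b*v^2 - 2*b*v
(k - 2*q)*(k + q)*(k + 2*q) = k^3 + k^2*q - 4*k*q^2 - 4*q^3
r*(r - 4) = r^2 - 4*r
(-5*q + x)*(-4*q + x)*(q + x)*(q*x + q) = 20*q^4*x + 20*q^4 + 11*q^3*x^2 + 11*q^3*x - 8*q^2*x^3 - 8*q^2*x^2 + q*x^4 + q*x^3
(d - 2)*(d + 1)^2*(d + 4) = d^4 + 4*d^3 - 3*d^2 - 14*d - 8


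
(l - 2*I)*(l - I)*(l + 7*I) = l^3 + 4*I*l^2 + 19*l - 14*I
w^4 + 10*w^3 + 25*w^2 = w^2*(w + 5)^2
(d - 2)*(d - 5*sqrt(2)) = d^2 - 5*sqrt(2)*d - 2*d + 10*sqrt(2)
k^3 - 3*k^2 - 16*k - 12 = (k - 6)*(k + 1)*(k + 2)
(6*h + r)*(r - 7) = 6*h*r - 42*h + r^2 - 7*r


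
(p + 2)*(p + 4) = p^2 + 6*p + 8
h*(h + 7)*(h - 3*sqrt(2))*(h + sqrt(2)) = h^4 - 2*sqrt(2)*h^3 + 7*h^3 - 14*sqrt(2)*h^2 - 6*h^2 - 42*h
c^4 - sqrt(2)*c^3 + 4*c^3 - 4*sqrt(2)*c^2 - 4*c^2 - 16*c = c*(c + 4)*(c - 2*sqrt(2))*(c + sqrt(2))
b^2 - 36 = (b - 6)*(b + 6)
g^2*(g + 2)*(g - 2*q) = g^4 - 2*g^3*q + 2*g^3 - 4*g^2*q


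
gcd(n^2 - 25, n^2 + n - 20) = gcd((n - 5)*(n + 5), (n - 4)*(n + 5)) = n + 5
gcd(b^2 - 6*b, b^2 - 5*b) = b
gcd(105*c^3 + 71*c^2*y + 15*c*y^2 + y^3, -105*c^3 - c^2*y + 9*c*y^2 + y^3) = 35*c^2 + 12*c*y + y^2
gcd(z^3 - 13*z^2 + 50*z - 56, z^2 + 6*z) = 1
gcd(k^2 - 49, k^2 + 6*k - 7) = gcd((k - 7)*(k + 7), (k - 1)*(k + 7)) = k + 7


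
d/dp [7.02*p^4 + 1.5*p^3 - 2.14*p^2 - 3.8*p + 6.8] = 28.08*p^3 + 4.5*p^2 - 4.28*p - 3.8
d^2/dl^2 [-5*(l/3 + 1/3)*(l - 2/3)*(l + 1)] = -10*l - 40/9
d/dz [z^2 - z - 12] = 2*z - 1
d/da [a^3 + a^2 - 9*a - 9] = 3*a^2 + 2*a - 9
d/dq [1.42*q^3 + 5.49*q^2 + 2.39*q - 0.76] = 4.26*q^2 + 10.98*q + 2.39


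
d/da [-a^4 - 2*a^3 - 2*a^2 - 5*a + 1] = -4*a^3 - 6*a^2 - 4*a - 5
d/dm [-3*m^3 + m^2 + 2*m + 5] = -9*m^2 + 2*m + 2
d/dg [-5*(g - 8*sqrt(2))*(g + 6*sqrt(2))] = -10*g + 10*sqrt(2)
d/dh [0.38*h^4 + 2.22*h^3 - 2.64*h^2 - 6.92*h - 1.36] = 1.52*h^3 + 6.66*h^2 - 5.28*h - 6.92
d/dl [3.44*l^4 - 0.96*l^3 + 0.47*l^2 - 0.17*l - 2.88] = 13.76*l^3 - 2.88*l^2 + 0.94*l - 0.17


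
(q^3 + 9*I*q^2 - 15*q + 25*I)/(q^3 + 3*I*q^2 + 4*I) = (q^2 + 10*I*q - 25)/(q^2 + 4*I*q - 4)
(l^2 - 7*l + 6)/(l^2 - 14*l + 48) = (l - 1)/(l - 8)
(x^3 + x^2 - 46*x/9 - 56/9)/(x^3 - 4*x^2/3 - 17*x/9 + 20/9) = (3*x^2 - x - 14)/(3*x^2 - 8*x + 5)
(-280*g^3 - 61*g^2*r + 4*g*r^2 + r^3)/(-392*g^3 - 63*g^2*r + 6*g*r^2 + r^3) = (5*g + r)/(7*g + r)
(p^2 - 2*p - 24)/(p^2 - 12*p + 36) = (p + 4)/(p - 6)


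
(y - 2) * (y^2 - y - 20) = y^3 - 3*y^2 - 18*y + 40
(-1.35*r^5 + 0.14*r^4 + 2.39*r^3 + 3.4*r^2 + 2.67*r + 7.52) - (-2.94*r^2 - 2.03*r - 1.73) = -1.35*r^5 + 0.14*r^4 + 2.39*r^3 + 6.34*r^2 + 4.7*r + 9.25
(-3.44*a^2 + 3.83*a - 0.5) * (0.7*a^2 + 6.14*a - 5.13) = -2.408*a^4 - 18.4406*a^3 + 40.8134*a^2 - 22.7179*a + 2.565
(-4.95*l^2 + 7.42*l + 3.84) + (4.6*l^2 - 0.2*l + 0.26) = -0.350000000000001*l^2 + 7.22*l + 4.1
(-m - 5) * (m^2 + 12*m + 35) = -m^3 - 17*m^2 - 95*m - 175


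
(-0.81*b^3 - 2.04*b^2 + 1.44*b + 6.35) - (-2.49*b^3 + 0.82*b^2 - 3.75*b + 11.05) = 1.68*b^3 - 2.86*b^2 + 5.19*b - 4.7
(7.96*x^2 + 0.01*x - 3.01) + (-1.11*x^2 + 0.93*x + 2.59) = 6.85*x^2 + 0.94*x - 0.42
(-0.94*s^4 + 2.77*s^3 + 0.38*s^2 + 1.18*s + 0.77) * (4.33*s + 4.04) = -4.0702*s^5 + 8.1965*s^4 + 12.8362*s^3 + 6.6446*s^2 + 8.1013*s + 3.1108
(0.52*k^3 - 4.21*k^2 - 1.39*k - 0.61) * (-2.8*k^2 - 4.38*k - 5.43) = -1.456*k^5 + 9.5104*k^4 + 19.5082*k^3 + 30.6565*k^2 + 10.2195*k + 3.3123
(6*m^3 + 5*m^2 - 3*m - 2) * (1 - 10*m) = -60*m^4 - 44*m^3 + 35*m^2 + 17*m - 2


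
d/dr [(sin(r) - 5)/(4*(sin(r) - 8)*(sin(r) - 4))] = (10*sin(r) + cos(r)^2 - 29)*cos(r)/(4*(sin(r) - 8)^2*(sin(r) - 4)^2)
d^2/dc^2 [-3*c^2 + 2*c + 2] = -6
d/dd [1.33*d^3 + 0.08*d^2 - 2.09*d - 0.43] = 3.99*d^2 + 0.16*d - 2.09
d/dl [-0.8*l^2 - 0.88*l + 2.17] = -1.6*l - 0.88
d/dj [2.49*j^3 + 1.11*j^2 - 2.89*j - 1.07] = 7.47*j^2 + 2.22*j - 2.89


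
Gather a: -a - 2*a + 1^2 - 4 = -3*a - 3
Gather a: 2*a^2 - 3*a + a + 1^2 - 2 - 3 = 2*a^2 - 2*a - 4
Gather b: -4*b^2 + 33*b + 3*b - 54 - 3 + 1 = -4*b^2 + 36*b - 56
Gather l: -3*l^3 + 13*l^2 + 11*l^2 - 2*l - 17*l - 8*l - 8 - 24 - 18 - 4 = -3*l^3 + 24*l^2 - 27*l - 54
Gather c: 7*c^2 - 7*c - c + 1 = 7*c^2 - 8*c + 1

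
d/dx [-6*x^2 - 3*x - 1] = -12*x - 3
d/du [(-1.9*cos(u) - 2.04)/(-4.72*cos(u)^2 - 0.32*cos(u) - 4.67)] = (8.968*cos(u)^2 + 19.2576*cos(u) - 8.2202)*sin(u)/(22.2784*cos(u)^4 + 3.0208*cos(u)^3 + 44.1872*cos(u)^2 + 2.9888*cos(u) + 21.8089)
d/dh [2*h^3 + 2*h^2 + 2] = 2*h*(3*h + 2)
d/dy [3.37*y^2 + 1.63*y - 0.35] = 6.74*y + 1.63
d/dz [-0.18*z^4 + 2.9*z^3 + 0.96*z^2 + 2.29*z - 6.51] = -0.72*z^3 + 8.7*z^2 + 1.92*z + 2.29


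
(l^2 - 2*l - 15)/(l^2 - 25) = (l + 3)/(l + 5)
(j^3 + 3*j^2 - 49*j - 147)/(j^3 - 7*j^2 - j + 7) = (j^2 + 10*j + 21)/(j^2 - 1)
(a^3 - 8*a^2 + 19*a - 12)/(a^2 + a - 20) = (a^2 - 4*a + 3)/(a + 5)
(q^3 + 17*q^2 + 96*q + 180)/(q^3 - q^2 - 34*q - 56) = (q^3 + 17*q^2 + 96*q + 180)/(q^3 - q^2 - 34*q - 56)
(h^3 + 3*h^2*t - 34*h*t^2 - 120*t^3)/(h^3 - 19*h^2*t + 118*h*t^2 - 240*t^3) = (h^2 + 9*h*t + 20*t^2)/(h^2 - 13*h*t + 40*t^2)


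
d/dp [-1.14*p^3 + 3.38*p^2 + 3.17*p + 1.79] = -3.42*p^2 + 6.76*p + 3.17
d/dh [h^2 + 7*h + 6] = 2*h + 7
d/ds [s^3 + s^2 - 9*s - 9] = 3*s^2 + 2*s - 9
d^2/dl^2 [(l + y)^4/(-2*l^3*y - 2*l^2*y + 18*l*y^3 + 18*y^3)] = (l + y)^2*(-(l + y)^2*(3*l^2 + 2*l - 9*y^2)^2 + (l + y)*(12*l^2 + 8*l - 36*y^2 + (l + y)*(3*l + 1))*(l^3 + l^2 - 9*l*y^2 - 9*y^2) - 6*(l^3 + l^2 - 9*l*y^2 - 9*y^2)^2)/(y*(l^3 + l^2 - 9*l*y^2 - 9*y^2)^3)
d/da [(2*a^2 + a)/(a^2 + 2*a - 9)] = 3*(a^2 - 12*a - 3)/(a^4 + 4*a^3 - 14*a^2 - 36*a + 81)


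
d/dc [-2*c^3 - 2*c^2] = 2*c*(-3*c - 2)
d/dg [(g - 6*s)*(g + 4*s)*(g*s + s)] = s*(3*g^2 - 4*g*s + 2*g - 24*s^2 - 2*s)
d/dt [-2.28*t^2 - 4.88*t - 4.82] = -4.56*t - 4.88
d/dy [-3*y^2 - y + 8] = -6*y - 1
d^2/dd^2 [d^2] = 2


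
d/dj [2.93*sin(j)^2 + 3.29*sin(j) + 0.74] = (5.86*sin(j) + 3.29)*cos(j)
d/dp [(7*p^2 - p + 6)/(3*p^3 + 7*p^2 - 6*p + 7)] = (-21*p^4 + 6*p^3 - 89*p^2 + 14*p + 29)/(9*p^6 + 42*p^5 + 13*p^4 - 42*p^3 + 134*p^2 - 84*p + 49)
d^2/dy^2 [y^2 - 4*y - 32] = 2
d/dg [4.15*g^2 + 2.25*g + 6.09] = 8.3*g + 2.25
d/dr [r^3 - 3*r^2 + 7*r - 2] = 3*r^2 - 6*r + 7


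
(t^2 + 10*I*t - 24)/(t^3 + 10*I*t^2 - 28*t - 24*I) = (t + 4*I)/(t^2 + 4*I*t - 4)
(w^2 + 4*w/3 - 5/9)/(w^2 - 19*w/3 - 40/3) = (w - 1/3)/(w - 8)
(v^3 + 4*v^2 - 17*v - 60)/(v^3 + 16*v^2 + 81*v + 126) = (v^2 + v - 20)/(v^2 + 13*v + 42)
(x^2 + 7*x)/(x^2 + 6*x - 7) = x/(x - 1)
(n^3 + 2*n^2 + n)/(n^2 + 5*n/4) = 4*(n^2 + 2*n + 1)/(4*n + 5)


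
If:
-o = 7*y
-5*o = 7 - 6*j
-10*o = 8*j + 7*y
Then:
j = 63/94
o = -28/47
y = 4/47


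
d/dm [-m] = -1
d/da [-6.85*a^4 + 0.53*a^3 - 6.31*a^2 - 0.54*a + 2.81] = -27.4*a^3 + 1.59*a^2 - 12.62*a - 0.54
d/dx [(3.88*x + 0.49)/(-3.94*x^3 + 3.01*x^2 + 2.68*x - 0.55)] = (30.5744*x^3 - 5.887*x^2 - 2.9498*x - 3.4472)/(15.5236*x^6 - 23.7188*x^5 - 12.0583*x^4 + 20.4676*x^3 + 3.8714*x^2 - 2.948*x + 0.3025)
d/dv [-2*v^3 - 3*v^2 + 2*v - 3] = -6*v^2 - 6*v + 2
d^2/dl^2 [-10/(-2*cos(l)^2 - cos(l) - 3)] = 10*(-16*sin(l)^4 - 15*sin(l)^2 + 21*cos(l)/2 - 3*cos(3*l)/2 + 21)/(-2*sin(l)^2 + cos(l) + 5)^3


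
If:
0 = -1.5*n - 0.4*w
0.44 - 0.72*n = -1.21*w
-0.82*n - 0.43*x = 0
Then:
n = 0.08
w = -0.31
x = -0.16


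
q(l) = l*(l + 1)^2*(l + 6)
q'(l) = l*(l + 1)^2 + l*(l + 6)*(2*l + 2) + (l + 1)^2*(l + 6) = 4*l^3 + 24*l^2 + 26*l + 6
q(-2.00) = -8.00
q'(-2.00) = 18.00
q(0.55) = 8.66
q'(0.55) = 28.23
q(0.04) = 0.26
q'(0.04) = 7.08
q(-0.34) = -0.84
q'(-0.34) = -0.22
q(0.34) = 3.87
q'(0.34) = 17.77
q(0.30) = 3.19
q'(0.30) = 16.07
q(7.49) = 7282.98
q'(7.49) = 3227.90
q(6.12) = 3760.23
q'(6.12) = 1980.91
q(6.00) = 3528.00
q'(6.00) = 1890.00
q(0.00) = 0.00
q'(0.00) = 6.00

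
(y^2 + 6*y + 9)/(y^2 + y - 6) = (y + 3)/(y - 2)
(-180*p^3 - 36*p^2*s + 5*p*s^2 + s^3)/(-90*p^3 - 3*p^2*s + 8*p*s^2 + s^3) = (6*p - s)/(3*p - s)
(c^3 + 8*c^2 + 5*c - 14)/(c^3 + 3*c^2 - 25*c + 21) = (c + 2)/(c - 3)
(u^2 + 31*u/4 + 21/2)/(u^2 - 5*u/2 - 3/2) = (4*u^2 + 31*u + 42)/(2*(2*u^2 - 5*u - 3))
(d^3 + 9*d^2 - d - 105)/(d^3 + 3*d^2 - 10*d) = (d^2 + 4*d - 21)/(d*(d - 2))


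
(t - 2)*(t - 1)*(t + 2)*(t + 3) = t^4 + 2*t^3 - 7*t^2 - 8*t + 12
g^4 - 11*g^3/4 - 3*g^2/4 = g^2*(g - 3)*(g + 1/4)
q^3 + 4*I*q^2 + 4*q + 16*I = (q - 2*I)*(q + 2*I)*(q + 4*I)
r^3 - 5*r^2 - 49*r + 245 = (r - 7)*(r - 5)*(r + 7)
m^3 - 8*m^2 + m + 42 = (m - 7)*(m - 3)*(m + 2)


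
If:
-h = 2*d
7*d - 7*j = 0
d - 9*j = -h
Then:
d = 0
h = 0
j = 0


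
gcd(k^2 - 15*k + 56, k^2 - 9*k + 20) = 1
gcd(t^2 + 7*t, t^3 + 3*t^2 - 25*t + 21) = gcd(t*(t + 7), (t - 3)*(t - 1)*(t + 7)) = t + 7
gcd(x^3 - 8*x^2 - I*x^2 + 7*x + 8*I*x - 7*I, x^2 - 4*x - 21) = x - 7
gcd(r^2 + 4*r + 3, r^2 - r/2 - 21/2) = r + 3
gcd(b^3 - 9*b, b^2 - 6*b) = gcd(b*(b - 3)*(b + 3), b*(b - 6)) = b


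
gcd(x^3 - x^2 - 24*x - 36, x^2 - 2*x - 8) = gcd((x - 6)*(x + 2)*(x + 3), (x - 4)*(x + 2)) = x + 2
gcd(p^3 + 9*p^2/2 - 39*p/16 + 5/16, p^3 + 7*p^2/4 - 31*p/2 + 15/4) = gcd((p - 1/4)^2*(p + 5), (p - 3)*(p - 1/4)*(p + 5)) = p^2 + 19*p/4 - 5/4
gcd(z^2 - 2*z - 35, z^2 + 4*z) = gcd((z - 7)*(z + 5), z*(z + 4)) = 1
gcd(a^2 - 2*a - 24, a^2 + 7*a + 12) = a + 4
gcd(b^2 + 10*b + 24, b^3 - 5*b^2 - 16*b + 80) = b + 4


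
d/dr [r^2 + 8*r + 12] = 2*r + 8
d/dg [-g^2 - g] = -2*g - 1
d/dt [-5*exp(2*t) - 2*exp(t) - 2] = (-10*exp(t) - 2)*exp(t)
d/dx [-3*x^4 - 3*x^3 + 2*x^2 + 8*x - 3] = -12*x^3 - 9*x^2 + 4*x + 8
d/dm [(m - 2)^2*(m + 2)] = (m - 2)*(3*m + 2)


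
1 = 1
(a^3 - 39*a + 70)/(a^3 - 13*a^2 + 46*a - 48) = (a^2 + 2*a - 35)/(a^2 - 11*a + 24)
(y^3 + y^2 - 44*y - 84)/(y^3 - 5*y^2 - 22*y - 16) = (y^2 - y - 42)/(y^2 - 7*y - 8)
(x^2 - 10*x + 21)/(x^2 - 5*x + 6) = (x - 7)/(x - 2)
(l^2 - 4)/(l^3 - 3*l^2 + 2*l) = (l + 2)/(l*(l - 1))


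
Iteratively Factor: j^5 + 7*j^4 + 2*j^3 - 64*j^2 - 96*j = (j + 2)*(j^4 + 5*j^3 - 8*j^2 - 48*j) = (j + 2)*(j + 4)*(j^3 + j^2 - 12*j) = (j + 2)*(j + 4)^2*(j^2 - 3*j) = j*(j + 2)*(j + 4)^2*(j - 3)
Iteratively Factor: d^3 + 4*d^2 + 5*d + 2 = (d + 1)*(d^2 + 3*d + 2) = (d + 1)^2*(d + 2)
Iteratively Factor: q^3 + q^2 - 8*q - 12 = (q + 2)*(q^2 - q - 6) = (q - 3)*(q + 2)*(q + 2)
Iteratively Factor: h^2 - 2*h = (h)*(h - 2)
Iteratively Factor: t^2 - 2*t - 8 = (t + 2)*(t - 4)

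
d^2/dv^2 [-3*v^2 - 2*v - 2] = -6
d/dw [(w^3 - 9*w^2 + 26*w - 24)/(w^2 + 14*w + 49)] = (w^3 + 21*w^2 - 152*w + 230)/(w^3 + 21*w^2 + 147*w + 343)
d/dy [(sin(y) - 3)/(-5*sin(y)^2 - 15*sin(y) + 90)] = cos(y)/(5*(sin(y) + 6)^2)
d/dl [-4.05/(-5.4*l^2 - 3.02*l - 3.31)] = (-43.74*l - 12.231)/(5.4*l^2 + 3.02*l + 3.31)^2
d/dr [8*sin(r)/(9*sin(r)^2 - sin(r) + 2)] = 8*(2 - 9*sin(r)^2)*cos(r)/(9*sin(r)^2 - sin(r) + 2)^2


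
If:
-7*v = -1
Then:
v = 1/7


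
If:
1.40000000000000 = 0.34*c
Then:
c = 4.12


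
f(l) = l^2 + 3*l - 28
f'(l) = 2*l + 3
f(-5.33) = -15.58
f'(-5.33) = -7.66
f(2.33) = -15.58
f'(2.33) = 7.66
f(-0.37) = -28.97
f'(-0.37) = 2.26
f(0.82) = -24.87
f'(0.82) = 4.64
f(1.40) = -21.84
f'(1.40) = 5.80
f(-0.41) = -29.06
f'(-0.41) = 2.18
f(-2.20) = -29.76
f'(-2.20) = -1.40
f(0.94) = -24.30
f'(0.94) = 4.88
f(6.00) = 26.00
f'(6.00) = 15.00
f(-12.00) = 80.00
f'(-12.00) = -21.00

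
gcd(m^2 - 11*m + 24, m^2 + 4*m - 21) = m - 3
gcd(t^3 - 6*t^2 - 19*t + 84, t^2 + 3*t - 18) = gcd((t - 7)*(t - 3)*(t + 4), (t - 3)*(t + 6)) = t - 3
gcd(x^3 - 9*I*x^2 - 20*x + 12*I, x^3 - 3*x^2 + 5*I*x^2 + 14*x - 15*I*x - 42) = x - 2*I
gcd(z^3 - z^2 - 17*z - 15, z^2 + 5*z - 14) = 1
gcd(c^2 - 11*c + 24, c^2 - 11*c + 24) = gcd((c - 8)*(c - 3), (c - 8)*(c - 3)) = c^2 - 11*c + 24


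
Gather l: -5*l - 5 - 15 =-5*l - 20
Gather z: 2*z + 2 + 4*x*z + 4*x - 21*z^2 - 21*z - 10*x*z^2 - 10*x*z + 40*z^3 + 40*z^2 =4*x + 40*z^3 + z^2*(19 - 10*x) + z*(-6*x - 19) + 2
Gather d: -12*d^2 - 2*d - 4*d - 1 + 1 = -12*d^2 - 6*d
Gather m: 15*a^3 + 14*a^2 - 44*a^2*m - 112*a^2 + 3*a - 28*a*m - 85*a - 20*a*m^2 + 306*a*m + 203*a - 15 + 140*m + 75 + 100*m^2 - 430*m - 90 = 15*a^3 - 98*a^2 + 121*a + m^2*(100 - 20*a) + m*(-44*a^2 + 278*a - 290) - 30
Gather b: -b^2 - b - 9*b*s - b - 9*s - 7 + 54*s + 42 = -b^2 + b*(-9*s - 2) + 45*s + 35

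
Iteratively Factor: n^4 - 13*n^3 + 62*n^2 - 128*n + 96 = (n - 4)*(n^3 - 9*n^2 + 26*n - 24) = (n - 4)*(n - 2)*(n^2 - 7*n + 12) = (n - 4)^2*(n - 2)*(n - 3)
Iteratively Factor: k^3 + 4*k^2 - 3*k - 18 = (k + 3)*(k^2 + k - 6) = (k - 2)*(k + 3)*(k + 3)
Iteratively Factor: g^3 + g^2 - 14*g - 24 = (g + 2)*(g^2 - g - 12) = (g + 2)*(g + 3)*(g - 4)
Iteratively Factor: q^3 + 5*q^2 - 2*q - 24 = (q - 2)*(q^2 + 7*q + 12) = (q - 2)*(q + 4)*(q + 3)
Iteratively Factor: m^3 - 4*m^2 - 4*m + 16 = (m + 2)*(m^2 - 6*m + 8) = (m - 4)*(m + 2)*(m - 2)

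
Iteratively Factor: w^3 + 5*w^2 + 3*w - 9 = (w + 3)*(w^2 + 2*w - 3) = (w + 3)^2*(w - 1)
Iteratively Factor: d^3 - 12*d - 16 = (d - 4)*(d^2 + 4*d + 4) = (d - 4)*(d + 2)*(d + 2)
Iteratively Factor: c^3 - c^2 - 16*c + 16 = (c - 4)*(c^2 + 3*c - 4) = (c - 4)*(c + 4)*(c - 1)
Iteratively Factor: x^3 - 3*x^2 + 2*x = (x)*(x^2 - 3*x + 2) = x*(x - 1)*(x - 2)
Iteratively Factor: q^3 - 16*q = (q)*(q^2 - 16) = q*(q + 4)*(q - 4)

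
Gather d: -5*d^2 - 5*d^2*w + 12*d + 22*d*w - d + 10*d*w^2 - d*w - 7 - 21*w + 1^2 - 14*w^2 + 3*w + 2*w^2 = d^2*(-5*w - 5) + d*(10*w^2 + 21*w + 11) - 12*w^2 - 18*w - 6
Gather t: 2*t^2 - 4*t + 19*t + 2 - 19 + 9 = 2*t^2 + 15*t - 8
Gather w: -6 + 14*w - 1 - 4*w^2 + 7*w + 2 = -4*w^2 + 21*w - 5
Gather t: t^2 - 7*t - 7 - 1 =t^2 - 7*t - 8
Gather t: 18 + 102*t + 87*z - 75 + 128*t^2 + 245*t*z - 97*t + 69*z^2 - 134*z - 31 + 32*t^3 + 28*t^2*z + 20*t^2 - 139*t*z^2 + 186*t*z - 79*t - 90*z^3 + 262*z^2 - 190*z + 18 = 32*t^3 + t^2*(28*z + 148) + t*(-139*z^2 + 431*z - 74) - 90*z^3 + 331*z^2 - 237*z - 70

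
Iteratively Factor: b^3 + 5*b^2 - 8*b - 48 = (b + 4)*(b^2 + b - 12) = (b + 4)^2*(b - 3)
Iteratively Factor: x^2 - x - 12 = (x + 3)*(x - 4)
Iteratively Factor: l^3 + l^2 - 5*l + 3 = (l - 1)*(l^2 + 2*l - 3) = (l - 1)*(l + 3)*(l - 1)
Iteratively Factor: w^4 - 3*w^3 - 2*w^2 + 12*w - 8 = (w - 2)*(w^3 - w^2 - 4*w + 4) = (w - 2)*(w - 1)*(w^2 - 4) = (w - 2)^2*(w - 1)*(w + 2)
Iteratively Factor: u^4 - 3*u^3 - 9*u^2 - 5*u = (u)*(u^3 - 3*u^2 - 9*u - 5) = u*(u + 1)*(u^2 - 4*u - 5) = u*(u - 5)*(u + 1)*(u + 1)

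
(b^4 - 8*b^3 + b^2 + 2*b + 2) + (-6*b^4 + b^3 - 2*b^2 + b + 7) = -5*b^4 - 7*b^3 - b^2 + 3*b + 9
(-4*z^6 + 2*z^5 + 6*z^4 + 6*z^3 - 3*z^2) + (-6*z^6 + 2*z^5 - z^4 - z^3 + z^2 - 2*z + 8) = -10*z^6 + 4*z^5 + 5*z^4 + 5*z^3 - 2*z^2 - 2*z + 8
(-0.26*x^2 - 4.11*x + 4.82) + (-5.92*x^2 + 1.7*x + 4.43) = -6.18*x^2 - 2.41*x + 9.25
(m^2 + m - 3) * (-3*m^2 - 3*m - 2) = -3*m^4 - 6*m^3 + 4*m^2 + 7*m + 6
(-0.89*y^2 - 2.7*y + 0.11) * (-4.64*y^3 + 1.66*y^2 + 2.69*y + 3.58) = 4.1296*y^5 + 11.0506*y^4 - 7.3865*y^3 - 10.2666*y^2 - 9.3701*y + 0.3938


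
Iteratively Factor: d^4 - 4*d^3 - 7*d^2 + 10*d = (d - 5)*(d^3 + d^2 - 2*d) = (d - 5)*(d + 2)*(d^2 - d) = (d - 5)*(d - 1)*(d + 2)*(d)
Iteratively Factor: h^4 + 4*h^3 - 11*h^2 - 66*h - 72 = (h + 2)*(h^3 + 2*h^2 - 15*h - 36) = (h + 2)*(h + 3)*(h^2 - h - 12) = (h + 2)*(h + 3)^2*(h - 4)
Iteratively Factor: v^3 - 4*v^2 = (v)*(v^2 - 4*v) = v*(v - 4)*(v)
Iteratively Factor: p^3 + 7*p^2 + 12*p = (p + 4)*(p^2 + 3*p) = (p + 3)*(p + 4)*(p)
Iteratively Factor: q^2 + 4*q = (q + 4)*(q)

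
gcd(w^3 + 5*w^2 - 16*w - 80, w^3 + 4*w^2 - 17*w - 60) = w^2 + w - 20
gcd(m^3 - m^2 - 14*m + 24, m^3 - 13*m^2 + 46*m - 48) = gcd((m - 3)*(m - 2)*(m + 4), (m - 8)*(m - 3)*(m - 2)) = m^2 - 5*m + 6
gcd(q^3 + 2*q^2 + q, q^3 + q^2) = q^2 + q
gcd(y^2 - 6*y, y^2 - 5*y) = y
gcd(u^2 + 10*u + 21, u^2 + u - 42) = u + 7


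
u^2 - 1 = (u - 1)*(u + 1)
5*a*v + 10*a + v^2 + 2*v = (5*a + v)*(v + 2)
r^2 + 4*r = r*(r + 4)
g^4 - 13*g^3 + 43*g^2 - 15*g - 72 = (g - 8)*(g - 3)^2*(g + 1)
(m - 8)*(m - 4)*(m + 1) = m^3 - 11*m^2 + 20*m + 32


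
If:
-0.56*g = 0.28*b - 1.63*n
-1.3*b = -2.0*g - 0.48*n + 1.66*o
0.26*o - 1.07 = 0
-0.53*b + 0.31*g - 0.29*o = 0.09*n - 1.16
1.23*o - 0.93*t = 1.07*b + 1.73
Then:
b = 2.18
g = 4.38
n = 1.88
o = 4.12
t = 1.07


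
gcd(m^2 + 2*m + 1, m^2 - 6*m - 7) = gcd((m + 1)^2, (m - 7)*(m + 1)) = m + 1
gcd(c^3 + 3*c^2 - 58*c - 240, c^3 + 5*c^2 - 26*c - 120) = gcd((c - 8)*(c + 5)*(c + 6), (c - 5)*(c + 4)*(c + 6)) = c + 6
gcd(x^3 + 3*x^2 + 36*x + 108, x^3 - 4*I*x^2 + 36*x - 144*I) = x^2 + 36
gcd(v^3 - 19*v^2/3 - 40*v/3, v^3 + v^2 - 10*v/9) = v^2 + 5*v/3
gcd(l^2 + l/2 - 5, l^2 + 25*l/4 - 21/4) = 1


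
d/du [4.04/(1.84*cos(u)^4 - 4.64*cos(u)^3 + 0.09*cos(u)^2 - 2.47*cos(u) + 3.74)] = (29.7344*cos(u)^3 - 56.2368*cos(u)^2 + 0.7272*cos(u) - 9.9788)*sin(u)/(1.84*cos(u)^4 - 4.64*cos(u)^3 + 0.09*cos(u)^2 - 2.47*cos(u) + 3.74)^2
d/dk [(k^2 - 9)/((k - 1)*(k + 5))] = 4*(k^2 + 2*k + 9)/(k^4 + 8*k^3 + 6*k^2 - 40*k + 25)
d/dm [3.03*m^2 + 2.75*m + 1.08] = 6.06*m + 2.75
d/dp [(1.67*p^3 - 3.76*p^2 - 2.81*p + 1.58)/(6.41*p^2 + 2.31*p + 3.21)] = (10.7047*p^4 + 7.7154*p^3 + 25.4086*p^2 - 44.3948*p - 12.6699)/(41.0881*p^4 + 29.6142*p^3 + 46.4883*p^2 + 14.8302*p + 10.3041)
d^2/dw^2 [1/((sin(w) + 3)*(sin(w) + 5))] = 2*(-2*sin(w)^4 - 12*sin(w)^3 + sin(w)^2 + 84*sin(w) + 49)/((sin(w) + 3)^3*(sin(w) + 5)^3)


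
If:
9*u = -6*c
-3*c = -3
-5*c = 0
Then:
No Solution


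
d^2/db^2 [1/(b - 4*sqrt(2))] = 2/(b - 4*sqrt(2))^3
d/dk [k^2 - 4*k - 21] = 2*k - 4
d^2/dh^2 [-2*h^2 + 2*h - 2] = -4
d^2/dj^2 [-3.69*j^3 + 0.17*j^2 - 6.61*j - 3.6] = 0.34 - 22.14*j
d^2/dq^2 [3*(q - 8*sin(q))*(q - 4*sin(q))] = 36*q*sin(q) - 384*sin(q)^2 - 72*cos(q) + 198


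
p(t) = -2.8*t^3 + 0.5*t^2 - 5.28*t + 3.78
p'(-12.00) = -1226.88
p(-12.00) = 4977.54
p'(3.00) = -77.88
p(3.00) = -83.16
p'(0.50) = -6.88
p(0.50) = 0.92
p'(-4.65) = -191.56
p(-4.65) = 320.67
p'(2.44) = -52.85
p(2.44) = -46.80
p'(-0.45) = -7.43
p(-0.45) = 6.51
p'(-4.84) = -206.90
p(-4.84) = 358.51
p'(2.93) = -74.46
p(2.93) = -77.83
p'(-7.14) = -440.65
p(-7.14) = 1086.15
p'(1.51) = -22.92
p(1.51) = -12.69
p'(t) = -8.4*t^2 + 1.0*t - 5.28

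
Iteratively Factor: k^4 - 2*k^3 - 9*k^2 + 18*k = (k - 3)*(k^3 + k^2 - 6*k) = (k - 3)*(k + 3)*(k^2 - 2*k) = k*(k - 3)*(k + 3)*(k - 2)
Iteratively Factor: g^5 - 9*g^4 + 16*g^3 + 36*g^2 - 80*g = (g + 2)*(g^4 - 11*g^3 + 38*g^2 - 40*g) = (g - 4)*(g + 2)*(g^3 - 7*g^2 + 10*g) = (g - 5)*(g - 4)*(g + 2)*(g^2 - 2*g) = (g - 5)*(g - 4)*(g - 2)*(g + 2)*(g)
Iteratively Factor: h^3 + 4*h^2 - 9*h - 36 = (h + 3)*(h^2 + h - 12) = (h - 3)*(h + 3)*(h + 4)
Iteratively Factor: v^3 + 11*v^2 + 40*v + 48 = (v + 3)*(v^2 + 8*v + 16) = (v + 3)*(v + 4)*(v + 4)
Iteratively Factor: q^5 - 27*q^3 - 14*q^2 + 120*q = (q - 2)*(q^4 + 2*q^3 - 23*q^2 - 60*q) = q*(q - 2)*(q^3 + 2*q^2 - 23*q - 60) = q*(q - 2)*(q + 4)*(q^2 - 2*q - 15) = q*(q - 2)*(q + 3)*(q + 4)*(q - 5)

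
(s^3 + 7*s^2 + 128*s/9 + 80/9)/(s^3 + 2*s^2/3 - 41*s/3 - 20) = (s^2 + 16*s/3 + 16/3)/(s^2 - s - 12)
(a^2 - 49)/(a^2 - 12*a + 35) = (a + 7)/(a - 5)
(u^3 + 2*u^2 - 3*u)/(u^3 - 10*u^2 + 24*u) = (u^2 + 2*u - 3)/(u^2 - 10*u + 24)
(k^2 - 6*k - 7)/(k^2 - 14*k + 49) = (k + 1)/(k - 7)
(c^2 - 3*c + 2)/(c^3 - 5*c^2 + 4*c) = (c - 2)/(c*(c - 4))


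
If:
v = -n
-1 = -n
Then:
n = 1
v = -1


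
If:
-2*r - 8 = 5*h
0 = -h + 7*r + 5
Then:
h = -46/37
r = -33/37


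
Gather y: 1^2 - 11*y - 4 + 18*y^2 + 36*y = 18*y^2 + 25*y - 3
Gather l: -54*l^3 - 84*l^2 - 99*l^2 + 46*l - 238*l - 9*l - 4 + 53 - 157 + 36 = -54*l^3 - 183*l^2 - 201*l - 72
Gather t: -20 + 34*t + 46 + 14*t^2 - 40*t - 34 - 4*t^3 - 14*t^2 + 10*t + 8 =-4*t^3 + 4*t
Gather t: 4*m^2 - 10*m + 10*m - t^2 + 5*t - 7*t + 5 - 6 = 4*m^2 - t^2 - 2*t - 1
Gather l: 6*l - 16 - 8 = 6*l - 24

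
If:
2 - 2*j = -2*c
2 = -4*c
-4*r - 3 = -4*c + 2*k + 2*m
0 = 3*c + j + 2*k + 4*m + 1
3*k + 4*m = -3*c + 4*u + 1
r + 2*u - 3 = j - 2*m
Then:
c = -1/2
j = 1/2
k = -8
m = 4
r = 3/4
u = -21/8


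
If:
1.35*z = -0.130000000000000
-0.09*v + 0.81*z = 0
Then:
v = -0.87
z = -0.10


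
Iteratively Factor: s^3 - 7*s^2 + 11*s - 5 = (s - 1)*(s^2 - 6*s + 5) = (s - 1)^2*(s - 5)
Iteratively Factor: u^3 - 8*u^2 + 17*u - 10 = (u - 1)*(u^2 - 7*u + 10) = (u - 2)*(u - 1)*(u - 5)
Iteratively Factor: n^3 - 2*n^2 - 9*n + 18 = (n - 2)*(n^2 - 9) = (n - 2)*(n + 3)*(n - 3)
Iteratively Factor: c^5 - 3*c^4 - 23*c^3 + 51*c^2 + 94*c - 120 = (c + 2)*(c^4 - 5*c^3 - 13*c^2 + 77*c - 60) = (c - 1)*(c + 2)*(c^3 - 4*c^2 - 17*c + 60) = (c - 5)*(c - 1)*(c + 2)*(c^2 + c - 12) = (c - 5)*(c - 3)*(c - 1)*(c + 2)*(c + 4)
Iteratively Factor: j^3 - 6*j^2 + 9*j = (j)*(j^2 - 6*j + 9) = j*(j - 3)*(j - 3)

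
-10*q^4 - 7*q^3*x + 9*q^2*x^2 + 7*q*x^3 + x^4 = (-q + x)*(q + x)*(2*q + x)*(5*q + x)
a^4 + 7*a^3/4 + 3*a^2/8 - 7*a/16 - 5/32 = (a - 1/2)*(a + 1/2)^2*(a + 5/4)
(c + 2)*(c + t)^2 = c^3 + 2*c^2*t + 2*c^2 + c*t^2 + 4*c*t + 2*t^2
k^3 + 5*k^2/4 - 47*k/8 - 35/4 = (k - 5/2)*(k + 7/4)*(k + 2)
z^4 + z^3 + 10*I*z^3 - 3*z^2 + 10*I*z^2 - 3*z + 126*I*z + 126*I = (z + 1)*(z - 3*I)*(z + 6*I)*(z + 7*I)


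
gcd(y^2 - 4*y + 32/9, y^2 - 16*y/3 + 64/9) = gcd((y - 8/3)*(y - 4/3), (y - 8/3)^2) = y - 8/3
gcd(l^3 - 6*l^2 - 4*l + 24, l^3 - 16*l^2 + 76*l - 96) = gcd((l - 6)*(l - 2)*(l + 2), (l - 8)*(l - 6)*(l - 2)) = l^2 - 8*l + 12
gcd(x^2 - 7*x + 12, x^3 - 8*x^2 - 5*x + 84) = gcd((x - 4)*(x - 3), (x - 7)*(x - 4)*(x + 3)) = x - 4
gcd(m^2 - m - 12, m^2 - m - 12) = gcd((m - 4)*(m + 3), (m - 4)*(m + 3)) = m^2 - m - 12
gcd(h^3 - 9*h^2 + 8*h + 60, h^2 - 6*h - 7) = 1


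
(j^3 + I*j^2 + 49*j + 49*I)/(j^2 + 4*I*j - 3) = (j^2 + 49)/(j + 3*I)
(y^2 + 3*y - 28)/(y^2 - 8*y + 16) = (y + 7)/(y - 4)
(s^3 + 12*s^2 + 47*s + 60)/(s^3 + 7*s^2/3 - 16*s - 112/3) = 3*(s^2 + 8*s + 15)/(3*s^2 - 5*s - 28)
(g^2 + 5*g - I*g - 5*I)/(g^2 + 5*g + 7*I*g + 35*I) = (g - I)/(g + 7*I)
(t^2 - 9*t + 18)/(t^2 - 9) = (t - 6)/(t + 3)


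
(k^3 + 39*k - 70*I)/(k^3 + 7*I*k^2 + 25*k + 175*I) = (k - 2*I)/(k + 5*I)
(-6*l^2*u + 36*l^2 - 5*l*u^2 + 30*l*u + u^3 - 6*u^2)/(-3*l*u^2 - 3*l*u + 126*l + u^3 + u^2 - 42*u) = (-6*l^2 - 5*l*u + u^2)/(-3*l*u - 21*l + u^2 + 7*u)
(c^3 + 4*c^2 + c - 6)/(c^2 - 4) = (c^2 + 2*c - 3)/(c - 2)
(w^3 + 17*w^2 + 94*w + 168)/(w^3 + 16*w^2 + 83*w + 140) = (w + 6)/(w + 5)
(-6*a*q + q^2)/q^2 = (-6*a + q)/q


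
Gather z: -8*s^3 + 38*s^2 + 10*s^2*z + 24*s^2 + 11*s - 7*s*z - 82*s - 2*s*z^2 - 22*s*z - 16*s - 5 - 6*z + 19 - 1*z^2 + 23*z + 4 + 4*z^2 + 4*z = -8*s^3 + 62*s^2 - 87*s + z^2*(3 - 2*s) + z*(10*s^2 - 29*s + 21) + 18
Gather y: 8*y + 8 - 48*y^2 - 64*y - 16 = -48*y^2 - 56*y - 8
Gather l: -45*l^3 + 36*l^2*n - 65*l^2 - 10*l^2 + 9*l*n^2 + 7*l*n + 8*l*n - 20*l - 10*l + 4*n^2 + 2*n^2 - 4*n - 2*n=-45*l^3 + l^2*(36*n - 75) + l*(9*n^2 + 15*n - 30) + 6*n^2 - 6*n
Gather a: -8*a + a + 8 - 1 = 7 - 7*a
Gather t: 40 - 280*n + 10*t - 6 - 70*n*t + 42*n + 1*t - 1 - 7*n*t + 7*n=-231*n + t*(11 - 77*n) + 33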